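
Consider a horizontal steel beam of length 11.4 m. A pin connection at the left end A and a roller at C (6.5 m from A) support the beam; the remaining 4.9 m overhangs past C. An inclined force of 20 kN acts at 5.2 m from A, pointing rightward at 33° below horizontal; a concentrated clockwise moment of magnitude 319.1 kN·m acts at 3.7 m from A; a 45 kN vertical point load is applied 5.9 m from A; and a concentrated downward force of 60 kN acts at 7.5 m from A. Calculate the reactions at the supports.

ΣM about A: C_y·6.5 − 20·sin33°·5.2 − 319.1 − 45·5.9 − 60·7.5 = 0 → C_y = 1091.24/6.5 = 167.883 ≈ 167.9 kN.
ΣF_y = 0: A_y + 167.883 − 20·sin33° − 45 − 60 = 0 → A_y = -51.99 kN.
ΣF_x = 0: A_x + 20·cos33° = 0 → A_x = -16.77 kN.

A_x = -16.77 kN, A_y = -51.99 kN, C_y = 167.9 kN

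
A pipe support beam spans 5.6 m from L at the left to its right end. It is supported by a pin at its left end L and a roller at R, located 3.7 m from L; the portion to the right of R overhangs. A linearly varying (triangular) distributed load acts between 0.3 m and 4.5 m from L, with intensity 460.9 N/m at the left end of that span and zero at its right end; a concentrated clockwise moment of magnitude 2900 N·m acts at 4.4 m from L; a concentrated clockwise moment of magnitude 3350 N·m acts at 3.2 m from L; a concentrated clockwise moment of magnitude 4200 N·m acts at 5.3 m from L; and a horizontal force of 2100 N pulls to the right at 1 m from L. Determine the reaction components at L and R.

Resultant of the triangular load: ½ × 460.9 × 4.2 = 967.89 N, acting at 1.7 m from L (one-third of the span from the peak).
Moments about L: R_y·3.7 − (½·460.9·4.2)·1.7 − 2900 − 3350 − 4200 = 0 → R_y = 12095.413/3.7 = 3269.03 ≈ 3269 N.
ΣF_y = 0: L_y + 3269.03 − ½·460.9·4.2 = 0 → L_y = -2301 N.
ΣF_x = 0: L_x + 2100 = 0 → L_x = -2100 N.

L_x = -2100 N, L_y = -2301 N, R_y = 3269 N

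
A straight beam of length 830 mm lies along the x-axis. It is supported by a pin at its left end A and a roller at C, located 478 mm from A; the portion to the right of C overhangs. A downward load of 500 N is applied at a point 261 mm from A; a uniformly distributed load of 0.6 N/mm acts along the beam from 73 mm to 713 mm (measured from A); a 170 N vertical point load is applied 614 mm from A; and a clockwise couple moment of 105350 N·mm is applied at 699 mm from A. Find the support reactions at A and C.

Resultant of the distributed load: 0.6 × 640 = 384 N at 393 mm from A.
ΣM about A: C_y·478 − 500·261 − (0.6·640)·393 − 170·614 − 105350 = 0 → C_y = 491142/478 = 1027.49 ≈ 1027 N.
ΣF_y = 0: A_y + 1027.49 − 500 − 0.6·640 − 170 = 0 → A_y = 26.51 N.
ΣF_x = 0: no horizontal applied forces, so A_x = 0.

A_x = 0, A_y = 26.51 N, C_y = 1027 N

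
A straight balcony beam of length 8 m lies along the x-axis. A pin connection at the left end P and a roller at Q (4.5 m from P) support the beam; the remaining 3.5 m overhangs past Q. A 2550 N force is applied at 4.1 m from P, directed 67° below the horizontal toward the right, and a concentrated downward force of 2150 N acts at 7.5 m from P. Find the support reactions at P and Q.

P_x = -996.4 N, P_y = -1225 N, Q_y = 5722 N

Moments about P: Q_y·4.5 − 2550·sin67°·4.1 − 2150·7.5 = 0 → Q_y = 25748.9/4.5 = 5721.98 ≈ 5722 N.
ΣF_y = 0: P_y + 5721.98 − 2550·sin67° − 2150 = 0 → P_y = -1225 N.
ΣF_x = 0: P_x + 2550·cos67° = 0 → P_x = -996.4 N.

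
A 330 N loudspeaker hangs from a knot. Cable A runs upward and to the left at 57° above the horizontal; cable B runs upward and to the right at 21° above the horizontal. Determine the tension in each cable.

T_A = 315.0 N, T_B = 183.7 N

ΣF_x = 0: −T_A·cos57° + T_B·cos21° = 0 → T_B = 0.583387·T_A.
ΣF_y = 0: T_A·sin57° + T_B·sin21° = 330.
Substitute: T_A·(0.838671 + 0.583387·0.358368) = 330 → T_A = 314.964 ≈ 315.0 N.
Then T_B = 0.583387 × 314.964 = 183.7 N.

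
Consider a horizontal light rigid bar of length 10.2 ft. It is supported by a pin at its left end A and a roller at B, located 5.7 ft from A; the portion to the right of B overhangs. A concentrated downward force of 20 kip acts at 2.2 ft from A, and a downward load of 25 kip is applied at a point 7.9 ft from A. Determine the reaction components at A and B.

Taking moments about A: B_y·5.7 − 20·2.2 − 25·7.9 = 0 → B_y = 241.5/5.7 = 42.3684 ≈ 42.37 kip.
ΣF_y = 0: A_y + 42.3684 − 20 − 25 = 0 → A_y = 2.632 kip.
ΣF_x = 0: no horizontal applied forces, so A_x = 0.

A_x = 0, A_y = 2.632 kip, B_y = 42.37 kip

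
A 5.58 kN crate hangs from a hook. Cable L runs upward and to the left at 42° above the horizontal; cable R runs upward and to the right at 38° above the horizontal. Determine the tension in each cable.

T_L = 4.465 kN, T_R = 4.211 kN

ΣF_x = 0: −T_L·cos42° + T_R·cos38° = 0 → T_R = 0.943064·T_L.
ΣF_y = 0: T_L·sin42° + T_R·sin38° = 5.58.
Substitute: T_L·(0.669131 + 0.943064·0.615661) = 5.58 → T_L = 4.46493 ≈ 4.465 kN.
Then T_R = 0.943064 × 4.46493 = 4.211 kN.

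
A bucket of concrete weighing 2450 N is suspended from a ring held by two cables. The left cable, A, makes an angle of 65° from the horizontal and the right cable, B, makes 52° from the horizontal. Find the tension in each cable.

T_A = 1693 N, T_B = 1162 N

ΣF_x = 0: −T_A·cos65° + T_B·cos52° = 0 → T_B = 0.686446·T_A.
ΣF_y = 0: T_A·sin65° + T_B·sin52° = 2450.
Substitute: T_A·(0.906308 + 0.686446·0.788011) = 2450 → T_A = 1692.88 ≈ 1693 N.
Then T_B = 0.686446 × 1692.88 = 1162 N.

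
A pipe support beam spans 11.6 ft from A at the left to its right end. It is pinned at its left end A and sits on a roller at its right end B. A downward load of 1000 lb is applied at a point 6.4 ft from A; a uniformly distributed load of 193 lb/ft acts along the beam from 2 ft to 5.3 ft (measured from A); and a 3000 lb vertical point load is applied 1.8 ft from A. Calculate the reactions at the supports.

A_x = 0, A_y = 3419 lb, B_y = 1218 lb

Resultant of the distributed load: 193 × 3.3 = 636.9 lb at 3.65 ft from A.
ΣM about A: B_y·11.6 − 1000·6.4 − (193·3.3)·3.65 − 3000·1.8 = 0 → B_y = 14124.685/11.6 = 1217.65 ≈ 1218 lb.
ΣF_y = 0: A_y + 1217.65 − 1000 − 193·3.3 − 3000 = 0 → A_y = 3419 lb.
ΣF_x = 0: no horizontal applied forces, so A_x = 0.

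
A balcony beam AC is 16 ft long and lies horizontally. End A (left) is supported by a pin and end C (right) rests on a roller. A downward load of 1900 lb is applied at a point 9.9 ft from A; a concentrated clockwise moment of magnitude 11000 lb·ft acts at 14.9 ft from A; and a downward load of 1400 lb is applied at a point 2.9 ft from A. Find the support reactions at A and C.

ΣM about A: C_y·16 − 1900·9.9 − 11000 − 1400·2.9 = 0 → C_y = 33870/16 = 2116.88 ≈ 2117 lb.
ΣF_y = 0: A_y + 2116.88 − 1900 − 1400 = 0 → A_y = 1183 lb.
ΣF_x = 0: no horizontal applied forces, so A_x = 0.

A_x = 0, A_y = 1183 lb, C_y = 2117 lb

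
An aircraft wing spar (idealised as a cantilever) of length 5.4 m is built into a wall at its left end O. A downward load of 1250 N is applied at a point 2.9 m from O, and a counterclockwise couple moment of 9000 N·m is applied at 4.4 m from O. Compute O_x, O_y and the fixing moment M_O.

O_x = 0, O_y = 1250 N, M_O = -5375 N·m

ΣF_x = 0: O_x = 0.
ΣF_y = 0: O_y − 1250 = 0 → O_y = 1250 N.
ΣM about O: M_O − 1250·2.9 + 9000 = 0 → M_O = -5375 N·m.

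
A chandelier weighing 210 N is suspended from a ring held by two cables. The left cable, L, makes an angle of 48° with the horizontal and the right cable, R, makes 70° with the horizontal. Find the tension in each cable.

ΣF_x = 0: −T_L·cos48° + T_R·cos70° = 0 → T_R = 1.95641·T_L.
ΣF_y = 0: T_L·sin48° + T_R·sin70° = 210.
Substitute: T_L·(0.743145 + 1.95641·0.939693) = 210 → T_L = 81.3459 ≈ 81.35 N.
Then T_R = 1.95641 × 81.3459 = 159.1 N.

T_L = 81.35 N, T_R = 159.1 N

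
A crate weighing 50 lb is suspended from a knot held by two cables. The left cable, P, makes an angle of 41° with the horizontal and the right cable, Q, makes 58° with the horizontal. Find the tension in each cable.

T_P = 26.83 lb, T_Q = 38.21 lb

ΣF_x = 0: −T_P·cos41° + T_Q·cos58° = 0 → T_Q = 1.4242·T_P.
ΣF_y = 0: T_P·sin41° + T_Q·sin58° = 50.
Substitute: T_P·(0.656059 + 1.4242·0.848048) = 50 → T_P = 26.8262 ≈ 26.83 lb.
Then T_Q = 1.4242 × 26.8262 = 38.21 lb.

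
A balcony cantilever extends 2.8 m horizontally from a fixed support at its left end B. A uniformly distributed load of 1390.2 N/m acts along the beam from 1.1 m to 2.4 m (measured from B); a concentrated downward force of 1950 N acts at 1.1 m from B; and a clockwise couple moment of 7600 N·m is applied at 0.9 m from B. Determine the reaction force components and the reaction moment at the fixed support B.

B_x = 0, B_y = 3757 N, M_B = 12910 N·m

Resultant of the distributed load: 1390.2 × 1.3 = 1807.26 N at 1.75 m from B.
ΣF_x = 0: B_x = 0.
ΣF_y = 0: B_y − 1390.2·1.3 − 1950 = 0 → B_y = 3757 N.
ΣM about B: M_B − (1390.2·1.3)·1.75 − 1950·1.1 − 7600 = 0 → M_B = 12910 N·m.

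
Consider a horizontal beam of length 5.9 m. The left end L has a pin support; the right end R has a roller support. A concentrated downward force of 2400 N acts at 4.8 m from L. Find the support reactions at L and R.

Taking moments about L: R_y·5.9 − 2400·4.8 = 0 → R_y = 11520/5.9 = 1952.54 ≈ 1953 N.
ΣF_y = 0: L_y + 1952.54 − 2400 = 0 → L_y = 447.5 N.
ΣF_x = 0: no horizontal applied forces, so L_x = 0.

L_x = 0, L_y = 447.5 N, R_y = 1953 N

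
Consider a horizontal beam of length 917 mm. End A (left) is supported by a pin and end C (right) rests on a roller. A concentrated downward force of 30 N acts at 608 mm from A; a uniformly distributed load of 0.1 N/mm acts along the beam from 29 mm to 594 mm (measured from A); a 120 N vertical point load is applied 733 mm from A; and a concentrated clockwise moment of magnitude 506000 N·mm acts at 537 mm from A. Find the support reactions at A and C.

A_x = 0, A_y = -480.3 N, C_y = 686.8 N

Resultant of the distributed load: 0.1 × 565 = 56.5 N at 311.5 mm from A.
Moments about A: C_y·917 − 30·608 − (0.1·565)·311.5 − 120·733 − 506000 = 0 → C_y = 629799.75/917 = 686.805 ≈ 686.8 N.
ΣF_y = 0: A_y + 686.805 − 30 − 0.1·565 − 120 = 0 → A_y = -480.3 N.
ΣF_x = 0: no horizontal applied forces, so A_x = 0.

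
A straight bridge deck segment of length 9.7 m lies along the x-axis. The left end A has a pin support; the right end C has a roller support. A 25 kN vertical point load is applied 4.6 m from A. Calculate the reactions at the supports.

Moments about A: C_y·9.7 − 25·4.6 = 0 → C_y = 115/9.7 = 11.8557 ≈ 11.86 kN.
ΣF_y = 0: A_y + 11.8557 − 25 = 0 → A_y = 13.14 kN.
ΣF_x = 0: no horizontal applied forces, so A_x = 0.

A_x = 0, A_y = 13.14 kN, C_y = 11.86 kN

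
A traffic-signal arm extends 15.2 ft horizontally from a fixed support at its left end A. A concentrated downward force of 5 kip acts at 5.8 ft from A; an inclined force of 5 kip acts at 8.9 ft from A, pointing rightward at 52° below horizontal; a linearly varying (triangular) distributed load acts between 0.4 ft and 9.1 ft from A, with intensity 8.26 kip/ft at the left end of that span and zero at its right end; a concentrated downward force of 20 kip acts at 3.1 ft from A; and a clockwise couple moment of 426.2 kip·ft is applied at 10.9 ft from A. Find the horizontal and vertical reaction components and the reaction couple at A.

A_x = -3.078 kip, A_y = 64.87 kip, M_A = 670.8 kip·ft

Resultant of the triangular load: ½ × 8.26 × 8.7 = 35.931 kip, acting at 3.3 ft from A (one-third of the span from the peak).
ΣF_x = 0: A_x + 5·cos52° = 0 → A_x = -3.078 kip.
ΣF_y = 0: A_y − 5 − 5·sin52° − ½·8.26·8.7 − 20 = 0 → A_y = 64.87 kip.
ΣM about A: M_A − 5·5.8 − 5·sin52°·8.9 − (½·8.26·8.7)·3.3 − 20·3.1 − 426.2 = 0 → M_A = 670.8 kip·ft.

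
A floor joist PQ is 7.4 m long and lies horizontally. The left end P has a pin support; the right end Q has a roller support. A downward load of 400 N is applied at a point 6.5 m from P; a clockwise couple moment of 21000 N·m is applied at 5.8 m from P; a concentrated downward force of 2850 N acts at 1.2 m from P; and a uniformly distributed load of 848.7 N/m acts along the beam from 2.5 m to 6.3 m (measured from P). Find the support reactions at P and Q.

P_x = 0, P_y = 906.1 N, Q_y = 5569 N

Resultant of the distributed load: 848.7 × 3.8 = 3225.06 N at 4.4 m from P.
Moments about P: Q_y·7.4 − 400·6.5 − 21000 − 2850·1.2 − (848.7·3.8)·4.4 = 0 → Q_y = 41210.264/7.4 = 5568.95 ≈ 5569 N.
ΣF_y = 0: P_y + 5568.95 − 400 − 2850 − 848.7·3.8 = 0 → P_y = 906.1 N.
ΣF_x = 0: no horizontal applied forces, so P_x = 0.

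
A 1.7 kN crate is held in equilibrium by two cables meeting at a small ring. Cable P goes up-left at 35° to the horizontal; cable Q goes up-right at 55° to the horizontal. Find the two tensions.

T_P = 0.9751 kN, T_Q = 1.393 kN

ΣF_x = 0: −T_P·cos35° + T_Q·cos55° = 0 → T_Q = 1.42815·T_P.
ΣF_y = 0: T_P·sin35° + T_Q·sin55° = 1.7.
Substitute: T_P·(0.573576 + 1.42815·0.819152) = 1.7 → T_P = 0.975079 ≈ 0.9751 kN.
Then T_Q = 1.42815 × 0.975079 = 1.393 kN.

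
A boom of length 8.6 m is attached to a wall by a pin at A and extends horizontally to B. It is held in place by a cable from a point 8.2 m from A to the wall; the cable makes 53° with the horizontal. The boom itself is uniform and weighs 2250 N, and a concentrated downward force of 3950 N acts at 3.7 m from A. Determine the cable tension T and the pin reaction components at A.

T = 3709 N, A_x = 2232 N, A_y = 3238 N

ΣM about A: T·sin53°·8.2 − 2250·4.3 − 3950·3.7 = 0 → T = 24290/(8.2·0.798636) = 3709.07 ≈ 3709 N.
ΣF_x = 0: A_x − T·cos53° = 0 → A_x = 3709.07 × 0.601815 = 2232 N.
ΣF_y = 0: A_y + T·sin53° − 2250 − 3950 = 0 → A_y = 6200 − 3709.07 × 0.798636 = 3238 N.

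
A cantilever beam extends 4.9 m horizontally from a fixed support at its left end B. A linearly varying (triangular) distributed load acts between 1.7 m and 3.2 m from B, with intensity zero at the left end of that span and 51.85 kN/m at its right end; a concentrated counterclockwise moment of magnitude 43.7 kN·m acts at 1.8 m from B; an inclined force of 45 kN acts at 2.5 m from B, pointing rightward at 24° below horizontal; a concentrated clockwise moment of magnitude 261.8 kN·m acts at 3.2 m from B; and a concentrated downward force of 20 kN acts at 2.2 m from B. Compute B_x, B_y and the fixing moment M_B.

Resultant of the triangular load: ½ × 51.85 × 1.5 = 38.8875 kN, acting at 2.7 m from B (one-third of the span from the peak).
ΣF_x = 0: B_x + 45·cos24° = 0 → B_x = -41.11 kN.
ΣF_y = 0: B_y − ½·51.85·1.5 − 45·sin24° − 20 = 0 → B_y = 77.19 kN.
ΣM about B: M_B − (½·51.85·1.5)·2.7 + 43.7 − 45·sin24°·2.5 − 261.8 − 20·2.2 = 0 → M_B = 412.9 kN·m.

B_x = -41.11 kN, B_y = 77.19 kN, M_B = 412.9 kN·m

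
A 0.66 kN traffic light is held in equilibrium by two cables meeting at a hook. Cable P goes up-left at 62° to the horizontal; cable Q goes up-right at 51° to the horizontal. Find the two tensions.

ΣF_x = 0: −T_P·cos62° + T_Q·cos51° = 0 → T_Q = 0.745998·T_P.
ΣF_y = 0: T_P·sin62° + T_Q·sin51° = 0.66.
Substitute: T_P·(0.882948 + 0.745998·0.777146) = 0.66 → T_P = 0.451221 ≈ 0.4512 kN.
Then T_Q = 0.745998 × 0.451221 = 0.3366 kN.

T_P = 0.4512 kN, T_Q = 0.3366 kN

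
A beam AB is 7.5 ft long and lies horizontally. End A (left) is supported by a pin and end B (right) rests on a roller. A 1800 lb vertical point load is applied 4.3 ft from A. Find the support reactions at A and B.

Taking moments about A: B_y·7.5 − 1800·4.3 = 0 → B_y = 7740/7.5 = 1032 lb.
ΣF_y = 0: A_y + 1032 − 1800 = 0 → A_y = 768.0 lb.
ΣF_x = 0: no horizontal applied forces, so A_x = 0.

A_x = 0, A_y = 768.0 lb, B_y = 1032 lb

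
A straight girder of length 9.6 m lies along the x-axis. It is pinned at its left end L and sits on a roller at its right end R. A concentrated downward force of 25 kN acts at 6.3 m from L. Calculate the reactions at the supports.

ΣM about L: R_y·9.6 − 25·6.3 = 0 → R_y = 157.5/9.6 = 16.4062 ≈ 16.41 kN.
ΣF_y = 0: L_y + 16.4062 − 25 = 0 → L_y = 8.594 kN.
ΣF_x = 0: no horizontal applied forces, so L_x = 0.

L_x = 0, L_y = 8.594 kN, R_y = 16.41 kN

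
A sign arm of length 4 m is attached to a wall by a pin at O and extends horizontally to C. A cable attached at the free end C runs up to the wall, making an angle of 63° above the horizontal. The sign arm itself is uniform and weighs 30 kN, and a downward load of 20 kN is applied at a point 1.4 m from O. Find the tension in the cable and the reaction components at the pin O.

ΣM about O: T·sin63°·4 − 30·2 − 20·1.4 = 0 → T = 88/(4·0.891007) = 24.6912 ≈ 24.69 kN.
ΣF_x = 0: O_x − T·cos63° = 0 → O_x = 24.6912 × 0.45399 = 11.21 kN.
ΣF_y = 0: O_y + T·sin63° − 30 − 20 = 0 → O_y = 50 − 24.6912 × 0.891007 = 28.00 kN.

T = 24.69 kN, O_x = 11.21 kN, O_y = 28.00 kN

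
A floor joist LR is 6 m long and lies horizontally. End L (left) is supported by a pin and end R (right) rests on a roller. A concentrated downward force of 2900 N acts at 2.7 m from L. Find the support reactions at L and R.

L_x = 0, L_y = 1595 N, R_y = 1305 N

Moments about L: R_y·6 − 2900·2.7 = 0 → R_y = 7830/6 = 1305 N.
ΣF_y = 0: L_y + 1305 − 2900 = 0 → L_y = 1595 N.
ΣF_x = 0: no horizontal applied forces, so L_x = 0.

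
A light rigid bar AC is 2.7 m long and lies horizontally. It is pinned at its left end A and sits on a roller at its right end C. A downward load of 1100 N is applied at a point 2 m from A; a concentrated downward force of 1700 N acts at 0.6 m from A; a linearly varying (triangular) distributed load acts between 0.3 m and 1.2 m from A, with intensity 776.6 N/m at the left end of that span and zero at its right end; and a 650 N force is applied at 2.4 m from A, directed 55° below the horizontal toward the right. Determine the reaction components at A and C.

Resultant of the triangular load: ½ × 776.6 × 0.9 = 349.47 N, acting at 0.6 m from A (one-third of the span from the peak).
ΣM about A: C_y·2.7 − 1100·2 − 1700·0.6 − (½·776.6·0.9)·0.6 − 650·sin55°·2.4 = 0 → C_y = 4707.56/2.7 = 1743.54 ≈ 1744 N.
ΣF_y = 0: A_y + 1743.54 − 1100 − 1700 − ½·776.6·0.9 − 650·sin55° = 0 → A_y = 1938 N.
ΣF_x = 0: A_x + 650·cos55° = 0 → A_x = -372.8 N.

A_x = -372.8 N, A_y = 1938 N, C_y = 1744 N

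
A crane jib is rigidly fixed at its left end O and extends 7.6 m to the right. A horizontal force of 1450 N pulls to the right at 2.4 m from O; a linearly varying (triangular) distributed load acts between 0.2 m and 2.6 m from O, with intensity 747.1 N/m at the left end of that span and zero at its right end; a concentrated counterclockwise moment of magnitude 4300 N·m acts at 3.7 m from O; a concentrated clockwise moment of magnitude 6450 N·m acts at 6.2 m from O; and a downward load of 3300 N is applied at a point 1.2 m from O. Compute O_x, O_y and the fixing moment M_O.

O_x = -1450 N, O_y = 4197 N, M_O = 7007 N·m

Resultant of the triangular load: ½ × 747.1 × 2.4 = 896.52 N, acting at 1 m from O (one-third of the span from the peak).
ΣF_x = 0: O_x + 1450 = 0 → O_x = -1450 N.
ΣF_y = 0: O_y − ½·747.1·2.4 − 3300 = 0 → O_y = 4197 N.
ΣM about O: M_O − (½·747.1·2.4)·1 + 4300 − 6450 − 3300·1.2 = 0 → M_O = 7007 N·m.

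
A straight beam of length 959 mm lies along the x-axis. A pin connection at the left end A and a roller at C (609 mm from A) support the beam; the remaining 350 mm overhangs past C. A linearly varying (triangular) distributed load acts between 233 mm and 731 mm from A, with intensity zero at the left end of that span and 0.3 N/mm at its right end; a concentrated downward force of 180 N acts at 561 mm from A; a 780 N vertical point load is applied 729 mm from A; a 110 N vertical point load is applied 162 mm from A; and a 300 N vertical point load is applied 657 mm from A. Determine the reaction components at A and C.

A_x = 0, A_y = -77.02 N, C_y = 1522 N

Resultant of the triangular load: ½ × 0.3 × 498 = 74.7 N, acting at 565 mm from A (one-third of the span from the peak).
Taking moments about A: C_y·609 − (½·0.3·498)·565 − 180·561 − 780·729 − 110·162 − 300·657 = 0 → C_y = 926725.5/609 = 1521.72 ≈ 1522 N.
ΣF_y = 0: A_y + 1521.72 − ½·0.3·498 − 180 − 780 − 110 − 300 = 0 → A_y = -77.02 N.
ΣF_x = 0: no horizontal applied forces, so A_x = 0.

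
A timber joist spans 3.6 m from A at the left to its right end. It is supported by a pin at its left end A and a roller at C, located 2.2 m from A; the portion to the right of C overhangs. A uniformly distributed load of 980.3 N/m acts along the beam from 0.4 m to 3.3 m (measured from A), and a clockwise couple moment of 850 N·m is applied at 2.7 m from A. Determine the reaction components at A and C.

A_x = 0, A_y = 65.91 N, C_y = 2777 N

Resultant of the distributed load: 980.3 × 2.9 = 2842.87 N at 1.85 m from A.
Moments about A: C_y·2.2 − (980.3·2.9)·1.85 − 850 = 0 → C_y = 6109.3095/2.2 = 2776.96 ≈ 2777 N.
ΣF_y = 0: A_y + 2776.96 − 980.3·2.9 = 0 → A_y = 65.91 N.
ΣF_x = 0: no horizontal applied forces, so A_x = 0.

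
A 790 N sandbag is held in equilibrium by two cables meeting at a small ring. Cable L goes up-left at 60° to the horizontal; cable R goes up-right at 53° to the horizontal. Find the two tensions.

T_L = 516.5 N, T_R = 429.1 N

ΣF_x = 0: −T_L·cos60° + T_R·cos53° = 0 → T_R = 0.83082·T_L.
ΣF_y = 0: T_L·sin60° + T_R·sin53° = 790.
Substitute: T_L·(0.866025 + 0.83082·0.798636) = 790 → T_L = 516.493 ≈ 516.5 N.
Then T_R = 0.83082 × 516.493 = 429.1 N.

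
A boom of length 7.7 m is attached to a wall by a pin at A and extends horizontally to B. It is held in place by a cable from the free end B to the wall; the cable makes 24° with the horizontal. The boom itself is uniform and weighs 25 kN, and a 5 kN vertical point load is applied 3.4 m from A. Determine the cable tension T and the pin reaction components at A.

ΣM about A: T·sin24°·7.7 − 25·3.85 − 5·3.4 = 0 → T = 113.25/(7.7·0.406737) = 36.1604 ≈ 36.16 kN.
ΣF_x = 0: A_x − T·cos24° = 0 → A_x = 36.1604 × 0.913545 = 33.03 kN.
ΣF_y = 0: A_y + T·sin24° − 25 − 5 = 0 → A_y = 30 − 36.1604 × 0.406737 = 15.29 kN.

T = 36.16 kN, A_x = 33.03 kN, A_y = 15.29 kN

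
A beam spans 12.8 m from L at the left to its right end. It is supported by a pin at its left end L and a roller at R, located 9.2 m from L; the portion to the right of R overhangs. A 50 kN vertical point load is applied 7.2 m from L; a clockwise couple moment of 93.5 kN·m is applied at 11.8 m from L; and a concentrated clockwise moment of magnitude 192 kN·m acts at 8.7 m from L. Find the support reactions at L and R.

L_x = 0, L_y = -20.16 kN, R_y = 70.16 kN

ΣM about L: R_y·9.2 − 50·7.2 − 93.5 − 192 = 0 → R_y = 645.5/9.2 = 70.163 ≈ 70.16 kN.
ΣF_y = 0: L_y + 70.163 − 50 = 0 → L_y = -20.16 kN.
ΣF_x = 0: no horizontal applied forces, so L_x = 0.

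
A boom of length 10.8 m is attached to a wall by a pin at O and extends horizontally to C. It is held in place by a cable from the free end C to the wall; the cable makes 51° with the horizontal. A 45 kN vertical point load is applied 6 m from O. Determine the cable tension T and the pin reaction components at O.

ΣM about O: T·sin51°·10.8 − 45·6 = 0 → T = 270/(10.8·0.777146) = 32.169 ≈ 32.17 kN.
ΣF_x = 0: O_x − T·cos51° = 0 → O_x = 32.169 × 0.62932 = 20.24 kN.
ΣF_y = 0: O_y + T·sin51° − 45 = 0 → O_y = 45 − 32.169 × 0.777146 = 20.00 kN.

T = 32.17 kN, O_x = 20.24 kN, O_y = 20.00 kN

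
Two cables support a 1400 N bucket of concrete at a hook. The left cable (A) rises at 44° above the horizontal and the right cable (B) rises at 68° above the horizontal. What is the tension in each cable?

T_A = 565.6 N, T_B = 1086 N

ΣF_x = 0: −T_A·cos44° + T_B·cos68° = 0 → T_B = 1.92025·T_A.
ΣF_y = 0: T_A·sin44° + T_B·sin68° = 1400.
Substitute: T_A·(0.694658 + 1.92025·0.927184) = 1400 → T_A = 565.638 ≈ 565.6 N.
Then T_B = 1.92025 × 565.638 = 1086 N.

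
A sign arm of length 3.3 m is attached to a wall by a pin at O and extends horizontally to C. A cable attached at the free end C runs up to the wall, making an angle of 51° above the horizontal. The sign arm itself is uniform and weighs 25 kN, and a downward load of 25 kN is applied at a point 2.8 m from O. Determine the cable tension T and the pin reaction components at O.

T = 43.38 kN, O_x = 27.30 kN, O_y = 16.29 kN

ΣM about O: T·sin51°·3.3 − 25·1.65 − 25·2.8 = 0 → T = 111.25/(3.3·0.777146) = 43.3794 ≈ 43.38 kN.
ΣF_x = 0: O_x − T·cos51° = 0 → O_x = 43.3794 × 0.62932 = 27.30 kN.
ΣF_y = 0: O_y + T·sin51° − 25 − 25 = 0 → O_y = 50 − 43.3794 × 0.777146 = 16.29 kN.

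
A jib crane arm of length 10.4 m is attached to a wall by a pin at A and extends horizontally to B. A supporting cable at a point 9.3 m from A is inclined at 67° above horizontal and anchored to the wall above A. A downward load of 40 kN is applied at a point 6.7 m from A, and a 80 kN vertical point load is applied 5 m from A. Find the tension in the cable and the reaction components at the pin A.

ΣM about A: T·sin67°·9.3 − 40·6.7 − 80·5 = 0 → T = 668/(9.3·0.920505) = 78.031 ≈ 78.03 kN.
ΣF_x = 0: A_x − T·cos67° = 0 → A_x = 78.031 × 0.390731 = 30.49 kN.
ΣF_y = 0: A_y + T·sin67° − 40 − 80 = 0 → A_y = 120 − 78.031 × 0.920505 = 48.17 kN.

T = 78.03 kN, A_x = 30.49 kN, A_y = 48.17 kN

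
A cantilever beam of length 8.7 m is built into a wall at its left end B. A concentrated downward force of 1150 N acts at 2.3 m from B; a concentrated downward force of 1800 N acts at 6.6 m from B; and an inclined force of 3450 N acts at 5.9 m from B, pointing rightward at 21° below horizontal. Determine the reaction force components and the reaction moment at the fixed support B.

ΣF_x = 0: B_x + 3450·cos21° = 0 → B_x = -3221 N.
ΣF_y = 0: B_y − 1150 − 1800 − 3450·sin21° = 0 → B_y = 4186 N.
ΣM about B: M_B − 1150·2.3 − 1800·6.6 − 3450·sin21°·5.9 = 0 → M_B = 21820 N·m.

B_x = -3221 N, B_y = 4186 N, M_B = 21820 N·m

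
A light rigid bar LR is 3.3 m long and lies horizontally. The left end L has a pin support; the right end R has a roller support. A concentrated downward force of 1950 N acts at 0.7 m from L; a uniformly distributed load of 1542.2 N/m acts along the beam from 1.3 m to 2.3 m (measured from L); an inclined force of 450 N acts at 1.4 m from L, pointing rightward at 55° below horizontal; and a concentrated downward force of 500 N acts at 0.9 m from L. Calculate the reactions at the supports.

Resultant of the distributed load: 1542.2 × 1 = 1542.2 N at 1.8 m from L.
ΣM about L: R_y·3.3 − 1950·0.7 − (1542.2·1)·1.8 − 450·sin55°·1.4 − 500·0.9 = 0 → R_y = 5107.03/3.3 = 1547.58 ≈ 1548 N.
ΣF_y = 0: L_y + 1547.58 − 1950 − 1542.2·1 − 450·sin55° − 500 = 0 → L_y = 2813 N.
ΣF_x = 0: L_x + 450·cos55° = 0 → L_x = -258.1 N.

L_x = -258.1 N, L_y = 2813 N, R_y = 1548 N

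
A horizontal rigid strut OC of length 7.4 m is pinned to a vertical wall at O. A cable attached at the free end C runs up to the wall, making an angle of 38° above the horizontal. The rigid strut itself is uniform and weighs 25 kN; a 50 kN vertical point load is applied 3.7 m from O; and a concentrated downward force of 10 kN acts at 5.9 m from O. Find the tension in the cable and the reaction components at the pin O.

T = 73.86 kN, O_x = 58.20 kN, O_y = 39.53 kN

ΣM about O: T·sin38°·7.4 − 25·3.7 − 50·3.7 − 10·5.9 = 0 → T = 336.5/(7.4·0.615661) = 73.8604 ≈ 73.86 kN.
ΣF_x = 0: O_x − T·cos38° = 0 → O_x = 73.8604 × 0.788011 = 58.20 kN.
ΣF_y = 0: O_y + T·sin38° − 25 − 50 − 10 = 0 → O_y = 85 − 73.8604 × 0.615661 = 39.53 kN.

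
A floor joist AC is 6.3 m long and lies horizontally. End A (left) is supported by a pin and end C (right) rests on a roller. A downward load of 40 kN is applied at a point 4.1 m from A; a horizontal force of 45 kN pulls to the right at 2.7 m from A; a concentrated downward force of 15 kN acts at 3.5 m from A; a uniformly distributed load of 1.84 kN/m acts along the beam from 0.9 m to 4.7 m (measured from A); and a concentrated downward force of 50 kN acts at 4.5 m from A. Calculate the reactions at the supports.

Resultant of the distributed load: 1.84 × 3.8 = 6.992 kN at 2.8 m from A.
ΣM about A: C_y·6.3 − 40·4.1 − 15·3.5 − (1.84·3.8)·2.8 − 50·4.5 = 0 → C_y = 461.0776/6.3 = 73.1869 ≈ 73.19 kN.
ΣF_y = 0: A_y + 73.1869 − 40 − 15 − 1.84·3.8 − 50 = 0 → A_y = 38.81 kN.
ΣF_x = 0: A_x + 45 = 0 → A_x = -45.00 kN.

A_x = -45.00 kN, A_y = 38.81 kN, C_y = 73.19 kN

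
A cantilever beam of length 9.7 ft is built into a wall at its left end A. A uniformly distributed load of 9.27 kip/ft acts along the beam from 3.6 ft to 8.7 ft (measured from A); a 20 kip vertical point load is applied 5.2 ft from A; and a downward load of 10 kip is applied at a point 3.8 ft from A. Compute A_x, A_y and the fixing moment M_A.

A_x = 0, A_y = 77.28 kip, M_A = 432.8 kip·ft

Resultant of the distributed load: 9.27 × 5.1 = 47.277 kip at 6.15 ft from A.
ΣF_x = 0: A_x = 0.
ΣF_y = 0: A_y − 9.27·5.1 − 20 − 10 = 0 → A_y = 77.28 kip.
ΣM about A: M_A − (9.27·5.1)·6.15 − 20·5.2 − 10·3.8 = 0 → M_A = 432.8 kip·ft.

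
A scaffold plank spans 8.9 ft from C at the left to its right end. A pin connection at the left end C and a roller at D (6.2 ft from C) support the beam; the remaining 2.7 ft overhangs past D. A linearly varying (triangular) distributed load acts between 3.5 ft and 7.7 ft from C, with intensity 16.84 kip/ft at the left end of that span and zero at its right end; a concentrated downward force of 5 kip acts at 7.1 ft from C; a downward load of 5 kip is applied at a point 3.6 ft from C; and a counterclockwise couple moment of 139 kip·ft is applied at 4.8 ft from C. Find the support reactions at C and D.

Resultant of the triangular load: ½ × 16.84 × 4.2 = 35.364 kip, acting at 4.9 ft from C (one-third of the span from the peak).
ΣM about C: D_y·6.2 − (½·16.84·4.2)·4.9 − 5·7.1 − 5·3.6 + 139 = 0 → D_y = 87.7836/6.2 = 14.1586 ≈ 14.16 kip.
ΣF_y = 0: C_y + 14.1586 − ½·16.84·4.2 − 5 − 5 = 0 → C_y = 31.21 kip.
ΣF_x = 0: no horizontal applied forces, so C_x = 0.

C_x = 0, C_y = 31.21 kip, D_y = 14.16 kip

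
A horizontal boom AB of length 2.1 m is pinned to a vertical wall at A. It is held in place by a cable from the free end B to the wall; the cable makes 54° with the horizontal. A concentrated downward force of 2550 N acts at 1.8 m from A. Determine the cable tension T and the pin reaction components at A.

T = 2702 N, A_x = 1588 N, A_y = 364.3 N

ΣM about A: T·sin54°·2.1 − 2550·1.8 = 0 → T = 4590/(2.1·0.809017) = 2701.69 ≈ 2702 N.
ΣF_x = 0: A_x − T·cos54° = 0 → A_x = 2701.69 × 0.587785 = 1588 N.
ΣF_y = 0: A_y + T·sin54° − 2550 = 0 → A_y = 2550 − 2701.69 × 0.809017 = 364.3 N.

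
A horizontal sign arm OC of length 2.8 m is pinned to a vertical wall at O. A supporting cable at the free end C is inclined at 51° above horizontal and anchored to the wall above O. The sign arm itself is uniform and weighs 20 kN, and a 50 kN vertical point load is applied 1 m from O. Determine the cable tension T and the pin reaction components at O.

ΣM about O: T·sin51°·2.8 − 20·1.4 − 50·1 = 0 → T = 78/(2.8·0.777146) = 35.8454 ≈ 35.85 kN.
ΣF_x = 0: O_x − T·cos51° = 0 → O_x = 35.8454 × 0.62932 = 22.56 kN.
ΣF_y = 0: O_y + T·sin51° − 20 − 50 = 0 → O_y = 70 − 35.8454 × 0.777146 = 42.14 kN.

T = 35.85 kN, O_x = 22.56 kN, O_y = 42.14 kN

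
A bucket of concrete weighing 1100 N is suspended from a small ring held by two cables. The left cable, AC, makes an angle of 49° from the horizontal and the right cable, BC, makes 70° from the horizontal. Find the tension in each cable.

T_AC = 430.2 N, T_BC = 825.1 N

ΣF_x = 0: −T_AC·cos49° + T_BC·cos70° = 0 → T_BC = 1.91819·T_AC.
ΣF_y = 0: T_AC·sin49° + T_BC·sin70° = 1100.
Substitute: T_AC·(0.75471 + 1.91819·0.939693) = 1100 → T_AC = 430.155 ≈ 430.2 N.
Then T_BC = 1.91819 × 430.155 = 825.1 N.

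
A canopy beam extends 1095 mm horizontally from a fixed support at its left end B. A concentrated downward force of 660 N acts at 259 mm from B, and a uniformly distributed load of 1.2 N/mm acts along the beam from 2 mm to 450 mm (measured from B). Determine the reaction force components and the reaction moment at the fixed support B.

Resultant of the distributed load: 1.2 × 448 = 537.6 N at 226 mm from B.
ΣF_x = 0: B_x = 0.
ΣF_y = 0: B_y − 660 − 1.2·448 = 0 → B_y = 1198 N.
ΣM about B: M_B − 660·259 − (1.2·448)·226 = 0 → M_B = 292400 N·mm.

B_x = 0, B_y = 1198 N, M_B = 292400 N·mm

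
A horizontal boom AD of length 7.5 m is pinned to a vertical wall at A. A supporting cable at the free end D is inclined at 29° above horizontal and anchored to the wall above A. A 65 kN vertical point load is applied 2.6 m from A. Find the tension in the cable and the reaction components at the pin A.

ΣM about A: T·sin29°·7.5 − 65·2.6 = 0 → T = 169/(7.5·0.48481) = 46.4787 ≈ 46.48 kN.
ΣF_x = 0: A_x − T·cos29° = 0 → A_x = 46.4787 × 0.87462 = 40.65 kN.
ΣF_y = 0: A_y + T·sin29° − 65 = 0 → A_y = 65 − 46.4787 × 0.48481 = 42.47 kN.

T = 46.48 kN, A_x = 40.65 kN, A_y = 42.47 kN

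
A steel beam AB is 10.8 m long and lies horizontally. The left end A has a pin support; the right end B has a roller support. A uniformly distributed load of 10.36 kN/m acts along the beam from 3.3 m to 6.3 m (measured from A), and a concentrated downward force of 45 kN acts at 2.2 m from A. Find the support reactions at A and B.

A_x = 0, A_y = 53.10 kN, B_y = 22.98 kN

Resultant of the distributed load: 10.36 × 3 = 31.08 kN at 4.8 m from A.
Moments about A: B_y·10.8 − (10.36·3)·4.8 − 45·2.2 = 0 → B_y = 248.184/10.8 = 22.98 kN.
ΣF_y = 0: A_y + 22.98 − 10.36·3 − 45 = 0 → A_y = 53.10 kN.
ΣF_x = 0: no horizontal applied forces, so A_x = 0.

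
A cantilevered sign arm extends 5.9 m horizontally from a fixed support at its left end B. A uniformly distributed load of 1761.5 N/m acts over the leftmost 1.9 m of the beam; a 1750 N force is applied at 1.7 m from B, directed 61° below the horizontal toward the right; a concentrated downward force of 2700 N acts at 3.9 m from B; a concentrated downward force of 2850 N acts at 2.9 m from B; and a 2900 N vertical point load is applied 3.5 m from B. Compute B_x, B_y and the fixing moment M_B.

Resultant of the distributed load: 1761.5 × 1.9 = 3346.85 N at 0.95 m from B.
ΣF_x = 0: B_x + 1750·cos61° = 0 → B_x = -848.4 N.
ΣF_y = 0: B_y − 1761.5·1.9 − 1750·sin61° − 2700 − 2850 − 2900 = 0 → B_y = 13330 N.
ΣM about B: M_B − (1761.5·1.9)·0.95 − 1750·sin61°·1.7 − 2700·3.9 − 2850·2.9 − 2900·3.5 = 0 → M_B = 34730 N·m.

B_x = -848.4 N, B_y = 13330 N, M_B = 34730 N·m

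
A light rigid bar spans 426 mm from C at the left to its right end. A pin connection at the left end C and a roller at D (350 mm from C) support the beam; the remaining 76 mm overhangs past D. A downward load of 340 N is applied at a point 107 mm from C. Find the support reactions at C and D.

C_x = 0, C_y = 236.1 N, D_y = 103.9 N

Taking moments about C: D_y·350 − 340·107 = 0 → D_y = 36380/350 = 103.943 ≈ 103.9 N.
ΣF_y = 0: C_y + 103.943 − 340 = 0 → C_y = 236.1 N.
ΣF_x = 0: no horizontal applied forces, so C_x = 0.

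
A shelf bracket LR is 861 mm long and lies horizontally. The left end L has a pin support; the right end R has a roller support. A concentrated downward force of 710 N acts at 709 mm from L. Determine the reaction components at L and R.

L_x = 0, L_y = 125.3 N, R_y = 584.7 N

Taking moments about L: R_y·861 − 710·709 = 0 → R_y = 503390/861 = 584.657 ≈ 584.7 N.
ΣF_y = 0: L_y + 584.657 − 710 = 0 → L_y = 125.3 N.
ΣF_x = 0: no horizontal applied forces, so L_x = 0.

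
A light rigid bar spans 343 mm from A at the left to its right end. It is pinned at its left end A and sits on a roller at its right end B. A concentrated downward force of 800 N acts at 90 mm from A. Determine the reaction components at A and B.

A_x = 0, A_y = 590.1 N, B_y = 209.9 N

Taking moments about A: B_y·343 − 800·90 = 0 → B_y = 72000/343 = 209.913 ≈ 209.9 N.
ΣF_y = 0: A_y + 209.913 − 800 = 0 → A_y = 590.1 N.
ΣF_x = 0: no horizontal applied forces, so A_x = 0.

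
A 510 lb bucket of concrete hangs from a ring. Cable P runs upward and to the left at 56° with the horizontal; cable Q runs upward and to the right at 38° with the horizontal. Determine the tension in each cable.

ΣF_x = 0: −T_P·cos56° + T_Q·cos38° = 0 → T_Q = 0.709626·T_P.
ΣF_y = 0: T_P·sin56° + T_Q·sin38° = 510.
Substitute: T_P·(0.829038 + 0.709626·0.615661) = 510 → T_P = 402.867 ≈ 402.9 lb.
Then T_Q = 0.709626 × 402.867 = 285.9 lb.

T_P = 402.9 lb, T_Q = 285.9 lb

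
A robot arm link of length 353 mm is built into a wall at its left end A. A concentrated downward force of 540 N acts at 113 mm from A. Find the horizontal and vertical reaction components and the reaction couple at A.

ΣF_x = 0: A_x = 0.
ΣF_y = 0: A_y − 540 = 0 → A_y = 540.0 N.
ΣM about A: M_A − 540·113 = 0 → M_A = 61020 N·mm.

A_x = 0, A_y = 540.0 N, M_A = 61020 N·mm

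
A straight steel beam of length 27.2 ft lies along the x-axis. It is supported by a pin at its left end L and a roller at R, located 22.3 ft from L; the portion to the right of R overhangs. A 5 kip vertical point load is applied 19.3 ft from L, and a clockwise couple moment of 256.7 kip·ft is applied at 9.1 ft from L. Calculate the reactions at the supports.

Taking moments about L: R_y·22.3 − 5·19.3 − 256.7 = 0 → R_y = 353.2/22.3 = 15.8386 ≈ 15.84 kip.
ΣF_y = 0: L_y + 15.8386 − 5 = 0 → L_y = -10.84 kip.
ΣF_x = 0: no horizontal applied forces, so L_x = 0.

L_x = 0, L_y = -10.84 kip, R_y = 15.84 kip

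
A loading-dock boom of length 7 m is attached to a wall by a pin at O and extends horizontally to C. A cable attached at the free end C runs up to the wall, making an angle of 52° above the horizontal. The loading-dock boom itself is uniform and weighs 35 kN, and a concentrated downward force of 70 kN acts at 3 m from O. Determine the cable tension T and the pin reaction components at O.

ΣM about O: T·sin52°·7 − 35·3.5 − 70·3 = 0 → T = 332.5/(7·0.788011) = 60.2783 ≈ 60.28 kN.
ΣF_x = 0: O_x − T·cos52° = 0 → O_x = 60.2783 × 0.615661 = 37.11 kN.
ΣF_y = 0: O_y + T·sin52° − 35 − 70 = 0 → O_y = 105 − 60.2783 × 0.788011 = 57.50 kN.

T = 60.28 kN, O_x = 37.11 kN, O_y = 57.50 kN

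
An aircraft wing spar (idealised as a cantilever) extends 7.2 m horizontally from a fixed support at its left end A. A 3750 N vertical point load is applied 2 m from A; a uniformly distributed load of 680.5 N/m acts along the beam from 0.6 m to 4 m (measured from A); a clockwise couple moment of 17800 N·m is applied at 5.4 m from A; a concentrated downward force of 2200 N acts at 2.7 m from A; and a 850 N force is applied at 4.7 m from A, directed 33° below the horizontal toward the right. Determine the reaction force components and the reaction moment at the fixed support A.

Resultant of the distributed load: 680.5 × 3.4 = 2313.7 N at 2.3 m from A.
ΣF_x = 0: A_x + 850·cos33° = 0 → A_x = -712.9 N.
ΣF_y = 0: A_y − 3750 − 680.5·3.4 − 2200 − 850·sin33° = 0 → A_y = 8727 N.
ΣM about A: M_A − 3750·2 − (680.5·3.4)·2.3 − 17800 − 2200·2.7 − 850·sin33°·4.7 = 0 → M_A = 38740 N·m.

A_x = -712.9 N, A_y = 8727 N, M_A = 38740 N·m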